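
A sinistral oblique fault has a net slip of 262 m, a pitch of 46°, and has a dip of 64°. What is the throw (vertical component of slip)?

169 m

dip-slip = net slip × sin(rake) = 262 m × sin(46°) = 188.5 m
throw = dip-slip × sin(dip) = 188.5 × sin(64°) = 169 m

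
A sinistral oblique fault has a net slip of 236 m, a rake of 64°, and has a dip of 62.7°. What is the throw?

188 m

dip-slip = net slip × sin(rake) = 236 m × sin(64°) = 212.1 m
throw = dip-slip × sin(dip) = 212.1 × sin(62.7°) = 188 m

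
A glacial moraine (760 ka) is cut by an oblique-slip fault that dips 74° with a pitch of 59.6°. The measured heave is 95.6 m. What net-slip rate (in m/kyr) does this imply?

dip-slip = heave / cos(dip) = 95.6 / cos(74°) = 346.8 m
net slip = dip-slip / sin(rake) = 346.8 / sin(59.6°) = 402.1 m
rate = 402.1 m / 760 ka = 0.000529 m/yr = 0.529 m/kyr

0.529 m/kyr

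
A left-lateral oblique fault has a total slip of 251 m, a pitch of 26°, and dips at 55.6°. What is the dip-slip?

110 m

dip-slip = net slip × sin(rake) = 251 m × sin(26°) = 110 m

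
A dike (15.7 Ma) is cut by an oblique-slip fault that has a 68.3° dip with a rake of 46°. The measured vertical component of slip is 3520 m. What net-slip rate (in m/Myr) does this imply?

335 m/Myr

dip-slip = throw / sin(dip) = 3520 / sin(68.3°) = 3788 m
net slip = dip-slip / sin(rake) = 3788 / sin(46°) = 5267 m
rate = 5267 m / 15.7 Ma = 0.000335 m/yr = 335 m/Myr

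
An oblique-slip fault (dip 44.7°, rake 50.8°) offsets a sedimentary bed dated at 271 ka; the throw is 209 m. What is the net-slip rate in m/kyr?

dip-slip = throw / sin(dip) = 209 / sin(44.7°) = 297.1 m
net slip = dip-slip / sin(rake) = 297.1 / sin(50.8°) = 383.4 m
rate = 383.4 m / 271 ka = 0.00141 m/yr = 1.41 m/kyr

1.41 m/kyr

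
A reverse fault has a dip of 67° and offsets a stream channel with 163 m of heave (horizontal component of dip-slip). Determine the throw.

384 m

throw = heave × tan(dip) = 163 × tan(67°) = 384 m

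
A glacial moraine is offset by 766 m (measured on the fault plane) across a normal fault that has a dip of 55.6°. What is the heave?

heave = dip-slip × cos(dip) = 766 m × cos(55.6°) = 433 m

433 m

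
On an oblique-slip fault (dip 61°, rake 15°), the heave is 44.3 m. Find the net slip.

dip-slip = heave / cos(dip) = 44.3 / cos(61°) = 91.38 m
net slip = dip-slip / sin(rake) = 91.38 / sin(15°) = 353 m

353 m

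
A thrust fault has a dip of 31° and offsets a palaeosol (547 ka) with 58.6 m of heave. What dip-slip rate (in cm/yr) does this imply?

dip-slip = heave / cos(dip) = 58.6 m / cos(31°) = 68.36 m
rate = 68.36 m / 547 ka = 0.000125 m/yr = 0.0125 cm/yr

0.0125 cm/yr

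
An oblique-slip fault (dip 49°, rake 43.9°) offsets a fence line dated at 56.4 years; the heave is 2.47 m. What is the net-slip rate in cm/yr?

dip-slip = heave / cos(dip) = 2.47 / cos(49°) = 3.765 m
net slip = dip-slip / sin(rake) = 3.765 / sin(43.9°) = 5.430 m
rate = 5.430 m / 56.4 years = 0.0963 m/yr = 9.63 cm/yr

9.63 cm/yr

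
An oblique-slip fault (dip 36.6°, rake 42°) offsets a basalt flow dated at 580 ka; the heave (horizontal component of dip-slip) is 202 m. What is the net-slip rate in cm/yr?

dip-slip = heave / cos(dip) = 202 / cos(36.6°) = 251.6 m
net slip = dip-slip / sin(rake) = 251.6 / sin(42°) = 376 m
rate = 376 m / 580 ka = 0.000648 m/yr = 0.0648 cm/yr

0.0648 cm/yr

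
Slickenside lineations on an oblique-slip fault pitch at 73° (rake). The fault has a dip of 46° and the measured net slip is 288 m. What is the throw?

198 m

dip-slip = net slip × sin(rake) = 288 m × sin(73°) = 275.4 m
throw = dip-slip × sin(dip) = 275.4 × sin(46°) = 198 m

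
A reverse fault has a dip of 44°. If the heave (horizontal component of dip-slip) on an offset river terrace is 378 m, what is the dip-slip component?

525 m

dip-slip = heave / cos(dip) = 378 / cos(44°) = 525 m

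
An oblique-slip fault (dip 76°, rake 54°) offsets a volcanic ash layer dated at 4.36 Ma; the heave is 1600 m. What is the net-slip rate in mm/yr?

1.87 mm/yr

dip-slip = heave / cos(dip) = 1600 / cos(76°) = 6614 m
net slip = dip-slip / sin(rake) = 6614 / sin(54°) = 8175 m
rate = 8175 m / 4.36 Ma = 0.00187 m/yr = 1.87 mm/yr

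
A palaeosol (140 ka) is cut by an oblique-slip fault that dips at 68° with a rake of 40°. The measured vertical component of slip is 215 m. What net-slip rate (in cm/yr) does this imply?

dip-slip = throw / sin(dip) = 215 / sin(68°) = 231.9 m
net slip = dip-slip / sin(rake) = 231.9 / sin(40°) = 360.7 m
rate = 360.7 m / 140 ka = 0.00258 m/yr = 0.258 cm/yr

0.258 cm/yr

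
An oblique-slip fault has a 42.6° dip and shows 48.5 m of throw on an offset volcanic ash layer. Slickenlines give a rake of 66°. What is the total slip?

dip-slip = throw / sin(dip) = 48.5 / sin(42.6°) = 71.65 m
net slip = dip-slip / sin(rake) = 71.65 / sin(66°) = 78.4 m

78.4 m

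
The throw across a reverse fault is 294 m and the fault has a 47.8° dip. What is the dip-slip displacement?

397 m

dip-slip = throw / sin(dip) = 294 / sin(47.8°) = 397 m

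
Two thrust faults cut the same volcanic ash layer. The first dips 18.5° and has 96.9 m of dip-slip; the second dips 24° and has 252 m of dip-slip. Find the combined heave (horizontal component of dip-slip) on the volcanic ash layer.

322 m

heave_A = 96.9 × cos(18.5°) = 91.89 m
heave_B = 252 × cos(24°) = 230.2 m
total = 91.89 + 230.2 = 322 m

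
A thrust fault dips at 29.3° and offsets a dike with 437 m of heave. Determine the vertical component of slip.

245 m

throw = heave × tan(dip) = 437 × tan(29.3°) = 245 m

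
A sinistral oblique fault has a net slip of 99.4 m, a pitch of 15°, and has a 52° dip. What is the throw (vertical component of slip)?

20.3 m

dip-slip = net slip × sin(rake) = 99.4 m × sin(15°) = 25.73 m
throw = dip-slip × sin(dip) = 25.73 × sin(52°) = 20.3 m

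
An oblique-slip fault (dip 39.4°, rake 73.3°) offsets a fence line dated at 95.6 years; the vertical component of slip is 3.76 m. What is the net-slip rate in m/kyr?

64.7 m/kyr

dip-slip = throw / sin(dip) = 3.76 / sin(39.4°) = 5.924 m
net slip = dip-slip / sin(rake) = 5.924 / sin(73.3°) = 6.185 m
rate = 6.185 m / 95.6 years = 0.0647 m/yr = 64.7 m/kyr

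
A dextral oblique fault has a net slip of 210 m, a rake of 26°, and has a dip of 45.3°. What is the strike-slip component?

189 m

strike-slip = net slip × cos(rake) = 210 m × cos(26°) = 189 m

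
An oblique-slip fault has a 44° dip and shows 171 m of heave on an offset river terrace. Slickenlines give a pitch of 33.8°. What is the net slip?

427 m

dip-slip = heave / cos(dip) = 171 / cos(44°) = 237.7 m
net slip = dip-slip / sin(rake) = 237.7 / sin(33.8°) = 427 m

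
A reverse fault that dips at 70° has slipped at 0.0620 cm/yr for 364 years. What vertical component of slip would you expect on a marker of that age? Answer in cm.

dip-slip = rate × time = 0.0620 cm/yr × 364 years = 0.2257 m
throw = dip-slip × sin(dip) = 0.2257 × sin(70°) = 0.212 m = 21.2 cm

21.2 cm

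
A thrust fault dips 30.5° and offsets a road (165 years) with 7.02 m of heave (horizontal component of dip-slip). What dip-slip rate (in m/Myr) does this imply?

dip-slip = heave / cos(dip) = 7.02 m / cos(30.5°) = 8.147 m
rate = 8.147 m / 165 years = 0.0494 m/yr = 49400 m/Myr

49400 m/Myr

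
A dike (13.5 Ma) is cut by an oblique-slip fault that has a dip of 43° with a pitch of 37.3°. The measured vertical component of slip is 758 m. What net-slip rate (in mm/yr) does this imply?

dip-slip = throw / sin(dip) = 758 / sin(43°) = 1111 m
net slip = dip-slip / sin(rake) = 1111 / sin(37.3°) = 1834 m
rate = 1834 m / 13.5 Ma = 0.000136 m/yr = 0.136 mm/yr

0.136 mm/yr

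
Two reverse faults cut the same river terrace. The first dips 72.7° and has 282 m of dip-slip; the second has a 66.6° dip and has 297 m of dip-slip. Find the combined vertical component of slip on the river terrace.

throw_A = 282 × sin(72.7°) = 269.2 m
throw_B = 297 × sin(66.6°) = 272.6 m
total = 269.2 + 272.6 = 542 m

542 m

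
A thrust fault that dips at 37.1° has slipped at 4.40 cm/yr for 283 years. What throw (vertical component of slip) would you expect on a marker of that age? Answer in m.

dip-slip = rate × time = 4.40 cm/yr × 283 years = 12.45 m
throw = dip-slip × sin(dip) = 12.45 × sin(37.1°) = 7.51 m

7.51 m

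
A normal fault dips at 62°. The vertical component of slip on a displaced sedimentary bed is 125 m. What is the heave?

heave = throw / tan(dip) = 125 / tan(62°) = 66.5 m

66.5 m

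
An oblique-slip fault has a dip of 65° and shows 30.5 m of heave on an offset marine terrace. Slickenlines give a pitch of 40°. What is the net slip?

112 m

dip-slip = heave / cos(dip) = 30.5 / cos(65°) = 72.17 m
net slip = dip-slip / sin(rake) = 72.17 / sin(40°) = 112 m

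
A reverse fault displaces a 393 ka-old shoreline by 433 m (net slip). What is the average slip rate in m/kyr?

rate = 433 m / 393 ka = 0.00110 m/yr = 1.10 m/kyr

1.10 m/kyr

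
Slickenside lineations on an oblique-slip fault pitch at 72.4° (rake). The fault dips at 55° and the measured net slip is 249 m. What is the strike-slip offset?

strike-slip = net slip × cos(rake) = 249 m × cos(72.4°) = 75.3 m

75.3 m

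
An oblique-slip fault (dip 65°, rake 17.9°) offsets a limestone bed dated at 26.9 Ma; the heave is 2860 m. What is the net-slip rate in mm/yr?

dip-slip = heave / cos(dip) = 2860 / cos(65°) = 6767 m
net slip = dip-slip / sin(rake) = 6767 / sin(17.9°) = 22020 m
rate = 22020 m / 26.9 Ma = 0.000819 m/yr = 0.819 mm/yr

0.819 mm/yr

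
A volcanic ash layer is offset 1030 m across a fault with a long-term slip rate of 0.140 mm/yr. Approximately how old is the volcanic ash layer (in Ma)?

7.36 Ma

age = offset / rate = 1030 m / (0.140 mm/yr) = 7.36e+06 yr = 7.36 Ma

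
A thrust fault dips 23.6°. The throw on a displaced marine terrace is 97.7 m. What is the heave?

heave = throw / tan(dip) = 97.7 / tan(23.6°) = 224 m

224 m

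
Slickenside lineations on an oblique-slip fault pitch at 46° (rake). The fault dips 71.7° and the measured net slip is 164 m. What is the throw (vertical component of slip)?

dip-slip = net slip × sin(rake) = 164 m × sin(46°) = 118 m
throw = dip-slip × sin(dip) = 118 × sin(71.7°) = 112 m

112 m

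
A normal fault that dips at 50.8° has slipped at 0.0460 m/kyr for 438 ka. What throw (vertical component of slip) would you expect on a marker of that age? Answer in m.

dip-slip = rate × time = 0.0460 m/kyr × 438 ka = 20.15 m
throw = dip-slip × sin(dip) = 20.15 × sin(50.8°) = 15.6 m

15.6 m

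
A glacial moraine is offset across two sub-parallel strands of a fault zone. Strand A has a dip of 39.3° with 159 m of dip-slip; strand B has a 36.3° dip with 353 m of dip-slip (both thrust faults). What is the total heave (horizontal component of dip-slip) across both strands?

heave_A = 159 × cos(39.3°) = 123 m
heave_B = 353 × cos(36.3°) = 284.5 m
total = 123 + 284.5 = 408 m

408 m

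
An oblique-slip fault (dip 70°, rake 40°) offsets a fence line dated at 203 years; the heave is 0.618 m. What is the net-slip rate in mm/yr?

13.8 mm/yr

dip-slip = heave / cos(dip) = 0.618 / cos(70°) = 1.807 m
net slip = dip-slip / sin(rake) = 1.807 / sin(40°) = 2.811 m
rate = 2.811 m / 203 years = 0.0138 m/yr = 13.8 mm/yr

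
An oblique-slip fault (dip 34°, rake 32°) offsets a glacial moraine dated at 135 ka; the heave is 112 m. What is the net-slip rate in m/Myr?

1890 m/Myr

dip-slip = heave / cos(dip) = 112 / cos(34°) = 135.1 m
net slip = dip-slip / sin(rake) = 135.1 / sin(32°) = 254.9 m
rate = 254.9 m / 135 ka = 0.00189 m/yr = 1890 m/Myr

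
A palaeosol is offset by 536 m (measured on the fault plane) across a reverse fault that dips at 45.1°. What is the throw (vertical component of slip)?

380 m

throw = dip-slip × sin(dip) = 536 m × sin(45.1°) = 380 m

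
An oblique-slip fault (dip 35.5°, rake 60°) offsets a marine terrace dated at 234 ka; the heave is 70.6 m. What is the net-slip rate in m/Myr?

dip-slip = heave / cos(dip) = 70.6 / cos(35.5°) = 86.72 m
net slip = dip-slip / sin(rake) = 86.72 / sin(60°) = 100.1 m
rate = 100.1 m / 234 ka = 0.000428 m/yr = 428 m/Myr

428 m/Myr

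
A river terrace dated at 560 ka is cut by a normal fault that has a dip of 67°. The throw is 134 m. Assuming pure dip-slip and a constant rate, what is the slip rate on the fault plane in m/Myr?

dip-slip = throw / sin(dip) = 134 m / sin(67°) = 145.6 m
rate = 145.6 m / 560 ka = 0.000260 m/yr = 260 m/Myr

260 m/Myr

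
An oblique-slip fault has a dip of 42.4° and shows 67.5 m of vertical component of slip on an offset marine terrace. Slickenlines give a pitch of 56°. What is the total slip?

dip-slip = throw / sin(dip) = 67.5 / sin(42.4°) = 100.1 m
net slip = dip-slip / sin(rake) = 100.1 / sin(56°) = 121 m

121 m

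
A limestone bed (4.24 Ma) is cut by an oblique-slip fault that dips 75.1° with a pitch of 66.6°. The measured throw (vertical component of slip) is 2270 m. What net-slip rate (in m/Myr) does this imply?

dip-slip = throw / sin(dip) = 2270 / sin(75.1°) = 2349 m
net slip = dip-slip / sin(rake) = 2349 / sin(66.6°) = 2559 m
rate = 2559 m / 4.24 Ma = 0.000604 m/yr = 604 m/Myr

604 m/Myr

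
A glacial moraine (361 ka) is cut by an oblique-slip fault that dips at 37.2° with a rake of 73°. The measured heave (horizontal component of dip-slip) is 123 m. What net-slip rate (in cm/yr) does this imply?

dip-slip = heave / cos(dip) = 123 / cos(37.2°) = 154.4 m
net slip = dip-slip / sin(rake) = 154.4 / sin(73°) = 161.5 m
rate = 161.5 m / 361 ka = 0.000447 m/yr = 0.0447 cm/yr

0.0447 cm/yr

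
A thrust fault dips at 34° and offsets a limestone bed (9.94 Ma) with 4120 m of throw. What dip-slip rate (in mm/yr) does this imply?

0.741 mm/yr

dip-slip = throw / sin(dip) = 4120 m / sin(34°) = 7368 m
rate = 7368 m / 9.94 Ma = 0.000741 m/yr = 0.741 mm/yr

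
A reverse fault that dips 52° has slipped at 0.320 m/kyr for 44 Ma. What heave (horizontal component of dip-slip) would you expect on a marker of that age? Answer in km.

8.67 km

dip-slip = rate × time = 0.320 m/kyr × 44 Ma = 14080 m
heave = dip-slip × cos(dip) = 14080 × cos(52°) = 8670 m = 8.67 km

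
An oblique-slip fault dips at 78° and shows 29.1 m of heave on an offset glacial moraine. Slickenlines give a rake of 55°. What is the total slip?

171 m

dip-slip = heave / cos(dip) = 29.1 / cos(78°) = 140 m
net slip = dip-slip / sin(rake) = 140 / sin(55°) = 171 m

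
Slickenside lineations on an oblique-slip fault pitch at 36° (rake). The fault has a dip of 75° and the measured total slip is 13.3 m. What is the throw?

dip-slip = net slip × sin(rake) = 13.3 m × sin(36°) = 7.818 m
throw = dip-slip × sin(dip) = 7.818 × sin(75°) = 7.55 m

7.55 m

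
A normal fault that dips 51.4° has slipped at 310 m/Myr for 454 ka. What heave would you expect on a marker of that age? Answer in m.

dip-slip = rate × time = 310 m/Myr × 454 ka = 140.7 m
heave = dip-slip × cos(dip) = 140.7 × cos(51.4°) = 87.8 m

87.8 m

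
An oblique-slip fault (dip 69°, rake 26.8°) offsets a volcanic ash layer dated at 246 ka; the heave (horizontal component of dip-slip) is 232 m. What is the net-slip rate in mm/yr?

dip-slip = heave / cos(dip) = 232 / cos(69°) = 647.4 m
net slip = dip-slip / sin(rake) = 647.4 / sin(26.8°) = 1436 m
rate = 1436 m / 246 ka = 0.00584 m/yr = 5.84 mm/yr

5.84 mm/yr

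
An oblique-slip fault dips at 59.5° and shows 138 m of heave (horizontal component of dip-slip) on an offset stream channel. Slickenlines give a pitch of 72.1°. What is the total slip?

286 m

dip-slip = heave / cos(dip) = 138 / cos(59.5°) = 271.9 m
net slip = dip-slip / sin(rake) = 271.9 / sin(72.1°) = 286 m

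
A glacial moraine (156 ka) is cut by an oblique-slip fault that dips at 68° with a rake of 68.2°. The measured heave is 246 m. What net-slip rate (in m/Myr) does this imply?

dip-slip = heave / cos(dip) = 246 / cos(68°) = 656.7 m
net slip = dip-slip / sin(rake) = 656.7 / sin(68.2°) = 707.3 m
rate = 707.3 m / 156 ka = 0.00453 m/yr = 4530 m/Myr

4530 m/Myr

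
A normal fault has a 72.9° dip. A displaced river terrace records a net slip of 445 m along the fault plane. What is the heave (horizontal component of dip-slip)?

heave = dip-slip × cos(dip) = 445 m × cos(72.9°) = 131 m

131 m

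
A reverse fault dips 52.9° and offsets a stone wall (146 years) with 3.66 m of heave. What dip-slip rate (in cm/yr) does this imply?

dip-slip = heave / cos(dip) = 3.66 m / cos(52.9°) = 6.068 m
rate = 6.068 m / 146 years = 0.0416 m/yr = 4.16 cm/yr

4.16 cm/yr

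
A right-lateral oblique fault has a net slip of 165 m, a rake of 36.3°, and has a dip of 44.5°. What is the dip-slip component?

dip-slip = net slip × sin(rake) = 165 m × sin(36.3°) = 97.7 m

97.7 m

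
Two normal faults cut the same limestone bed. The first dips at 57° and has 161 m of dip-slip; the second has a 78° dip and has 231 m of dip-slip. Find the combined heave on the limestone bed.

136 m

heave_A = 161 × cos(57°) = 87.69 m
heave_B = 231 × cos(78°) = 48.03 m
total = 87.69 + 48.03 = 136 m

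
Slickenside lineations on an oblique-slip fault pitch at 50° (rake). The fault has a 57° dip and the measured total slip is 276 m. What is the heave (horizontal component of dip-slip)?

dip-slip = net slip × sin(rake) = 276 m × sin(50°) = 211.4 m
heave = dip-slip × cos(dip) = 211.4 × cos(57°) = 115 m

115 m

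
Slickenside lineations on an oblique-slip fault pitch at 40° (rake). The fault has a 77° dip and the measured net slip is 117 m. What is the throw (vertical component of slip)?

73.3 m

dip-slip = net slip × sin(rake) = 117 m × sin(40°) = 75.21 m
throw = dip-slip × sin(dip) = 75.21 × sin(77°) = 73.3 m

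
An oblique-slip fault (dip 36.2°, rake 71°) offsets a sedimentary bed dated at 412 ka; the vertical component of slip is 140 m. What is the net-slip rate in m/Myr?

dip-slip = throw / sin(dip) = 140 / sin(36.2°) = 237 m
net slip = dip-slip / sin(rake) = 237 / sin(71°) = 250.7 m
rate = 250.7 m / 412 ka = 0.000609 m/yr = 609 m/Myr

609 m/Myr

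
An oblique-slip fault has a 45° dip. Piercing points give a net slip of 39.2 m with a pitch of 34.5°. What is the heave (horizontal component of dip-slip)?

15.7 m

dip-slip = net slip × sin(rake) = 39.2 m × sin(34.5°) = 22.20 m
heave = dip-slip × cos(dip) = 22.20 × cos(45°) = 15.7 m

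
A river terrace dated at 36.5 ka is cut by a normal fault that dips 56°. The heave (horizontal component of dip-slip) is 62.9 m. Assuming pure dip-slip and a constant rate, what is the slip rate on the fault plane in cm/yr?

dip-slip = heave / cos(dip) = 62.9 m / cos(56°) = 112.5 m
rate = 112.5 m / 36.5 ka = 0.00308 m/yr = 0.308 cm/yr

0.308 cm/yr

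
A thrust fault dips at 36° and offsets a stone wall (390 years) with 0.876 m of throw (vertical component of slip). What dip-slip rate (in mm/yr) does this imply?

3.82 mm/yr

dip-slip = throw / sin(dip) = 0.876 m / sin(36°) = 1.490 m
rate = 1.490 m / 390 years = 0.00382 m/yr = 3.82 mm/yr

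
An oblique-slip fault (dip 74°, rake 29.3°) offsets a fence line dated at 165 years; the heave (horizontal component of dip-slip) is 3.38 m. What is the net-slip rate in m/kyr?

152 m/kyr

dip-slip = heave / cos(dip) = 3.38 / cos(74°) = 12.26 m
net slip = dip-slip / sin(rake) = 12.26 / sin(29.3°) = 25.06 m
rate = 25.06 m / 165 years = 0.152 m/yr = 152 m/kyr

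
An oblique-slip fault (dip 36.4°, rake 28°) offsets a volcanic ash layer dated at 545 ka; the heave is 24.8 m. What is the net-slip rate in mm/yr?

dip-slip = heave / cos(dip) = 24.8 / cos(36.4°) = 30.81 m
net slip = dip-slip / sin(rake) = 30.81 / sin(28°) = 65.63 m
rate = 65.63 m / 545 ka = 0.000120 m/yr = 0.120 mm/yr

0.120 mm/yr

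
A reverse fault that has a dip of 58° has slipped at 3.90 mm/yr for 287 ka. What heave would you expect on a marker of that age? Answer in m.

593 m

dip-slip = rate × time = 3.90 mm/yr × 287 ka = 1119 m
heave = dip-slip × cos(dip) = 1119 × cos(58°) = 593 m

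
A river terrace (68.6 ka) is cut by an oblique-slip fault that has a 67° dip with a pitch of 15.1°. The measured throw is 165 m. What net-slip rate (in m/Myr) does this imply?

dip-slip = throw / sin(dip) = 165 / sin(67°) = 179.2 m
net slip = dip-slip / sin(rake) = 179.2 / sin(15.1°) = 688.1 m
rate = 688.1 m / 68.6 ka = 0.0100 m/yr = 10000 m/Myr

10000 m/Myr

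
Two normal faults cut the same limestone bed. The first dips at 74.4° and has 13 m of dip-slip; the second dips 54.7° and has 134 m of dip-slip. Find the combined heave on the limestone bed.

80.9 m

heave_A = 13 × cos(74.4°) = 3.496 m
heave_B = 134 × cos(54.7°) = 77.43 m
total = 3.496 + 77.43 = 80.9 m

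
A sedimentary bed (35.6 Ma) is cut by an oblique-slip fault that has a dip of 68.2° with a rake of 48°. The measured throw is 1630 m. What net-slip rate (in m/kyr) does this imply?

dip-slip = throw / sin(dip) = 1630 / sin(68.2°) = 1756 m
net slip = dip-slip / sin(rake) = 1756 / sin(48°) = 2362 m
rate = 2362 m / 35.6 Ma = 0.0000664 m/yr = 0.0664 m/kyr

0.0664 m/kyr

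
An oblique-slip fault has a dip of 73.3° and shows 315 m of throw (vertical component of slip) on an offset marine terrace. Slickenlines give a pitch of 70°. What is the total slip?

350 m

dip-slip = throw / sin(dip) = 315 / sin(73.3°) = 328.9 m
net slip = dip-slip / sin(rake) = 328.9 / sin(70°) = 350 m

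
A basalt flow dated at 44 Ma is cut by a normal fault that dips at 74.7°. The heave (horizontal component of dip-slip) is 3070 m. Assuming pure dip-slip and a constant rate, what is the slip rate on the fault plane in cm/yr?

dip-slip = heave / cos(dip) = 3070 m / cos(74.7°) = 11630 m
rate = 11630 m / 44 Ma = 0.000264 m/yr = 0.0264 cm/yr

0.0264 cm/yr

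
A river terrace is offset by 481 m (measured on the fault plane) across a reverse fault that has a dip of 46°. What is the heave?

334 m

heave = dip-slip × cos(dip) = 481 m × cos(46°) = 334 m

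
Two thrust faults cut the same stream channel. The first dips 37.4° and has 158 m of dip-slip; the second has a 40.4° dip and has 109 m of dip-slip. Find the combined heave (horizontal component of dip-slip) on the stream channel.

209 m

heave_A = 158 × cos(37.4°) = 125.5 m
heave_B = 109 × cos(40.4°) = 83.01 m
total = 125.5 + 83.01 = 209 m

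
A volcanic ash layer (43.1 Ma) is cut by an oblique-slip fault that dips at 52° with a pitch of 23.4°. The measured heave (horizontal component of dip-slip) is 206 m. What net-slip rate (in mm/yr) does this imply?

0.0195 mm/yr

dip-slip = heave / cos(dip) = 206 / cos(52°) = 334.6 m
net slip = dip-slip / sin(rake) = 334.6 / sin(23.4°) = 842.5 m
rate = 842.5 m / 43.1 Ma = 0.0000195 m/yr = 0.0195 mm/yr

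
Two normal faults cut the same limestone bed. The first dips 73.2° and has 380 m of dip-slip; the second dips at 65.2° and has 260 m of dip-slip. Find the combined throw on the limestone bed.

600 m

throw_A = 380 × sin(73.2°) = 363.8 m
throw_B = 260 × sin(65.2°) = 236 m
total = 363.8 + 236 = 600 m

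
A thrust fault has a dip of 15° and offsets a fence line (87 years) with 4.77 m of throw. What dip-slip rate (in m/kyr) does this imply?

212 m/kyr

dip-slip = throw / sin(dip) = 4.77 m / sin(15°) = 18.43 m
rate = 18.43 m / 87 years = 0.212 m/yr = 212 m/kyr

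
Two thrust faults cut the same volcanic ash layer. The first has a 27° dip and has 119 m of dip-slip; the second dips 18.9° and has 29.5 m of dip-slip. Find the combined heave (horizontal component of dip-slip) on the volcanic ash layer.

134 m

heave_A = 119 × cos(27°) = 106 m
heave_B = 29.5 × cos(18.9°) = 27.91 m
total = 106 + 27.91 = 134 m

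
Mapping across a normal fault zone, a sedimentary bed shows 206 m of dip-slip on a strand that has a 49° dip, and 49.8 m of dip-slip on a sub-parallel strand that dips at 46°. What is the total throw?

191 m

throw_A = 206 × sin(49°) = 155.5 m
throw_B = 49.8 × sin(46°) = 35.82 m
total = 155.5 + 35.82 = 191 m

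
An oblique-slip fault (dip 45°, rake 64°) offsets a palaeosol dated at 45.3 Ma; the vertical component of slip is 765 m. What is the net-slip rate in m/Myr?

dip-slip = throw / sin(dip) = 765 / sin(45°) = 1082 m
net slip = dip-slip / sin(rake) = 1082 / sin(64°) = 1204 m
rate = 1204 m / 45.3 Ma = 0.0000266 m/yr = 26.6 m/Myr

26.6 m/Myr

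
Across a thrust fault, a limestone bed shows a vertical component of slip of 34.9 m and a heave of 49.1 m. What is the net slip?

60.2 m

net slip = √(throw² + heave²) = √(34.9² + 49.1²) = 60.2 m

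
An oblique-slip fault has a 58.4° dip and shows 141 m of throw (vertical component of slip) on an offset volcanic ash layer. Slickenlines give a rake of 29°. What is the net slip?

341 m

dip-slip = throw / sin(dip) = 141 / sin(58.4°) = 165.5 m
net slip = dip-slip / sin(rake) = 165.5 / sin(29°) = 341 m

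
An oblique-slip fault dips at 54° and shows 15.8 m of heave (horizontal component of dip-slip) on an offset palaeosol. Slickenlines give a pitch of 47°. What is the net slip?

36.8 m

dip-slip = heave / cos(dip) = 15.8 / cos(54°) = 26.88 m
net slip = dip-slip / sin(rake) = 26.88 / sin(47°) = 36.8 m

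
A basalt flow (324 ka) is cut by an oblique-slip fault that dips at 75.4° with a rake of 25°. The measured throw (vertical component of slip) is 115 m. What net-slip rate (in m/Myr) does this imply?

dip-slip = throw / sin(dip) = 115 / sin(75.4°) = 118.8 m
net slip = dip-slip / sin(rake) = 118.8 / sin(25°) = 281.2 m
rate = 281.2 m / 324 ka = 0.000868 m/yr = 868 m/Myr

868 m/Myr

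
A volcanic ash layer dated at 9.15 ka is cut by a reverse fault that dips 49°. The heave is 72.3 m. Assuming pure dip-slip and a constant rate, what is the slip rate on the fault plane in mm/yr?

12 mm/yr

dip-slip = heave / cos(dip) = 72.3 m / cos(49°) = 110.2 m
rate = 110.2 m / 9.15 ka = 0.0120 m/yr = 12 mm/yr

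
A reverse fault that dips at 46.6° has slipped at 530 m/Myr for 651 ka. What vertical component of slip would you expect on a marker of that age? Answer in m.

251 m

dip-slip = rate × time = 530 m/Myr × 651 ka = 345 m
throw = dip-slip × sin(dip) = 345 × sin(46.6°) = 251 m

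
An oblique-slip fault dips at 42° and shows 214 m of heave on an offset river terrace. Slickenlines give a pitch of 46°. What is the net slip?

400 m

dip-slip = heave / cos(dip) = 214 / cos(42°) = 288 m
net slip = dip-slip / sin(rake) = 288 / sin(46°) = 400 m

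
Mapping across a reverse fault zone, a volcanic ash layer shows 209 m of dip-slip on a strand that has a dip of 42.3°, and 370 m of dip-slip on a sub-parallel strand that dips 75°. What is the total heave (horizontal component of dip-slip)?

250 m

heave_A = 209 × cos(42.3°) = 154.6 m
heave_B = 370 × cos(75°) = 95.76 m
total = 154.6 + 95.76 = 250 m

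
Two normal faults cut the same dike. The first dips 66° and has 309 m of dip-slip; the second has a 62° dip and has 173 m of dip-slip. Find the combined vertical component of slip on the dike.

435 m

throw_A = 309 × sin(66°) = 282.3 m
throw_B = 173 × sin(62°) = 152.7 m
total = 282.3 + 152.7 = 435 m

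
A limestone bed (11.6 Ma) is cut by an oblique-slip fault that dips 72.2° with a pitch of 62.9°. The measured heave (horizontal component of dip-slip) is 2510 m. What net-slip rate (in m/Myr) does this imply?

795 m/Myr

dip-slip = heave / cos(dip) = 2510 / cos(72.2°) = 8211 m
net slip = dip-slip / sin(rake) = 8211 / sin(62.9°) = 9223 m
rate = 9223 m / 11.6 Ma = 0.000795 m/yr = 795 m/Myr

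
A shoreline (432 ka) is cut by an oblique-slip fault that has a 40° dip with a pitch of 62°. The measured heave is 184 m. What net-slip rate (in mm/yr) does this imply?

0.630 mm/yr

dip-slip = heave / cos(dip) = 184 / cos(40°) = 240.2 m
net slip = dip-slip / sin(rake) = 240.2 / sin(62°) = 272 m
rate = 272 m / 432 ka = 0.000630 m/yr = 0.630 mm/yr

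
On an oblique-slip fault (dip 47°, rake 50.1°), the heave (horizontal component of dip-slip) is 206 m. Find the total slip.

dip-slip = heave / cos(dip) = 206 / cos(47°) = 302.1 m
net slip = dip-slip / sin(rake) = 302.1 / sin(50.1°) = 394 m

394 m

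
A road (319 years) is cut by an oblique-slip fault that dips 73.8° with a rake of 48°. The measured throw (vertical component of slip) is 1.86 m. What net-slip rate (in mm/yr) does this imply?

dip-slip = throw / sin(dip) = 1.86 / sin(73.8°) = 1.937 m
net slip = dip-slip / sin(rake) = 1.937 / sin(48°) = 2.606 m
rate = 2.606 m / 319 years = 0.00817 m/yr = 8.17 mm/yr

8.17 mm/yr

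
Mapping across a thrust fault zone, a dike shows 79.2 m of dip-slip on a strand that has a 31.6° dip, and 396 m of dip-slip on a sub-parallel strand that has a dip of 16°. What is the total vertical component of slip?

throw_A = 79.2 × sin(31.6°) = 41.50 m
throw_B = 396 × sin(16°) = 109.2 m
total = 41.50 + 109.2 = 151 m

151 m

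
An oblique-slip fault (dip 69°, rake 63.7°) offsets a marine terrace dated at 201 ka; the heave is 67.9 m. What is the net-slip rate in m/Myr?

dip-slip = heave / cos(dip) = 67.9 / cos(69°) = 189.5 m
net slip = dip-slip / sin(rake) = 189.5 / sin(63.7°) = 211.3 m
rate = 211.3 m / 201 ka = 0.00105 m/yr = 1050 m/Myr

1050 m/Myr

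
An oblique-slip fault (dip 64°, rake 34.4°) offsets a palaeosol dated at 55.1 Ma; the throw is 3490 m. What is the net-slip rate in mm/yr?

0.125 mm/yr

dip-slip = throw / sin(dip) = 3490 / sin(64°) = 3883 m
net slip = dip-slip / sin(rake) = 3883 / sin(34.4°) = 6873 m
rate = 6873 m / 55.1 Ma = 0.000125 m/yr = 0.125 mm/yr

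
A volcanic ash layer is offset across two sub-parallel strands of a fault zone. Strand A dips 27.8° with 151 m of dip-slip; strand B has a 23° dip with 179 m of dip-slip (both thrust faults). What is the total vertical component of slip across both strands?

140 m

throw_A = 151 × sin(27.8°) = 70.42 m
throw_B = 179 × sin(23°) = 69.94 m
total = 70.42 + 69.94 = 140 m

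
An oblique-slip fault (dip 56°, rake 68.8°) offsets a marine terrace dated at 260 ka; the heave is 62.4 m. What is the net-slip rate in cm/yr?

0.0460 cm/yr

dip-slip = heave / cos(dip) = 62.4 / cos(56°) = 111.6 m
net slip = dip-slip / sin(rake) = 111.6 / sin(68.8°) = 119.7 m
rate = 119.7 m / 260 ka = 0.000460 m/yr = 0.0460 cm/yr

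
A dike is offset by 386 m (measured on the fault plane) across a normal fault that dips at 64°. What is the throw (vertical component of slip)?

throw = dip-slip × sin(dip) = 386 m × sin(64°) = 347 m

347 m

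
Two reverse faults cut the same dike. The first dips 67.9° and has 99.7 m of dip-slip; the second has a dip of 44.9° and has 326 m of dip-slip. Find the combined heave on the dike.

heave_A = 99.7 × cos(67.9°) = 37.51 m
heave_B = 326 × cos(44.9°) = 230.9 m
total = 37.51 + 230.9 = 268 m

268 m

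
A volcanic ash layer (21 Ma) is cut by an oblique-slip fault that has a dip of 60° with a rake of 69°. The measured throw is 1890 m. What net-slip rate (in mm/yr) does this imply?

dip-slip = throw / sin(dip) = 1890 / sin(60°) = 2182 m
net slip = dip-slip / sin(rake) = 2182 / sin(69°) = 2338 m
rate = 2338 m / 21 Ma = 0.000111 m/yr = 0.111 mm/yr

0.111 mm/yr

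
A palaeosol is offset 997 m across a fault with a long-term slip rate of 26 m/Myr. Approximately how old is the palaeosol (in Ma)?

age = offset / rate = 997 m / (26 m/Myr) = 3.83e+07 yr = 38.3 Ma

38.3 Ma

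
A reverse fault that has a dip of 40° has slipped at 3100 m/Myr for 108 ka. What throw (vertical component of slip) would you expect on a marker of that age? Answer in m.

dip-slip = rate × time = 3100 m/Myr × 108 ka = 334.8 m
throw = dip-slip × sin(dip) = 334.8 × sin(40°) = 215 m

215 m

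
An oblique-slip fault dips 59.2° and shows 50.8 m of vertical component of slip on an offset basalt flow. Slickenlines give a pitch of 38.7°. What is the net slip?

dip-slip = throw / sin(dip) = 50.8 / sin(59.2°) = 59.14 m
net slip = dip-slip / sin(rake) = 59.14 / sin(38.7°) = 94.6 m

94.6 m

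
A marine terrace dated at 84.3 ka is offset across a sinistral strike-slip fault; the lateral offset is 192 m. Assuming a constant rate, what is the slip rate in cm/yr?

rate = 192 m / 84.3 ka = 0.00228 m/yr = 0.228 cm/yr

0.228 cm/yr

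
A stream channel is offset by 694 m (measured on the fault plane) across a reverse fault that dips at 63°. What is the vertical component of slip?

throw = dip-slip × sin(dip) = 694 m × sin(63°) = 618 m

618 m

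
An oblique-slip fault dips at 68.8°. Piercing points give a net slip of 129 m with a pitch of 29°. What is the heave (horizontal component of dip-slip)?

dip-slip = net slip × sin(rake) = 129 m × sin(29°) = 62.54 m
heave = dip-slip × cos(dip) = 62.54 × cos(68.8°) = 22.6 m

22.6 m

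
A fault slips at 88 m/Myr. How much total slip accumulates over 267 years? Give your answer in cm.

2.35 cm

slip = rate × time = 88 m/Myr × 267 years = 0.0235 m = 2.35 cm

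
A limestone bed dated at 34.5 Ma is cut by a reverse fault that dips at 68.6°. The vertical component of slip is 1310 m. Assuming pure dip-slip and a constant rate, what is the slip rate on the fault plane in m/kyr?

0.0408 m/kyr

dip-slip = throw / sin(dip) = 1310 m / sin(68.6°) = 1407 m
rate = 1407 m / 34.5 Ma = 0.0000408 m/yr = 0.0408 m/kyr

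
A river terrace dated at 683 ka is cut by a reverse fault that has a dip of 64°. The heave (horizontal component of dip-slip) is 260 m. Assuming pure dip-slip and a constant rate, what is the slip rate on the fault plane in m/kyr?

0.868 m/kyr

dip-slip = heave / cos(dip) = 260 m / cos(64°) = 593.1 m
rate = 593.1 m / 683 ka = 0.000868 m/yr = 0.868 m/kyr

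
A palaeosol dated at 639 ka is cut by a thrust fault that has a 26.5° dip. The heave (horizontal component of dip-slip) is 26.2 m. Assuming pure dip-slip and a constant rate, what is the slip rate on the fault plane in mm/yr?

dip-slip = heave / cos(dip) = 26.2 m / cos(26.5°) = 29.28 m
rate = 29.28 m / 639 ka = 0.0000458 m/yr = 0.0458 mm/yr

0.0458 mm/yr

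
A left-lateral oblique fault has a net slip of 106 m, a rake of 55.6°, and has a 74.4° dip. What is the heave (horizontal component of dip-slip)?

dip-slip = net slip × sin(rake) = 106 m × sin(55.6°) = 87.46 m
heave = dip-slip × cos(dip) = 87.46 × cos(74.4°) = 23.5 m

23.5 m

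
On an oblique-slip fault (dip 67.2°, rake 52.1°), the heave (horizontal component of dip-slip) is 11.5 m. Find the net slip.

dip-slip = heave / cos(dip) = 11.5 / cos(67.2°) = 29.68 m
net slip = dip-slip / sin(rake) = 29.68 / sin(52.1°) = 37.6 m

37.6 m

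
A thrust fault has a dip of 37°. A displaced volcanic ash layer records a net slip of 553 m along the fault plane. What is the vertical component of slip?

throw = dip-slip × sin(dip) = 553 m × sin(37°) = 333 m

333 m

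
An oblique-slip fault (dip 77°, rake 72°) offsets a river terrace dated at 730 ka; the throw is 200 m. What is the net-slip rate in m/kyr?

dip-slip = throw / sin(dip) = 200 / sin(77°) = 205.3 m
net slip = dip-slip / sin(rake) = 205.3 / sin(72°) = 215.8 m
rate = 215.8 m / 730 ka = 0.000296 m/yr = 0.296 m/kyr

0.296 m/kyr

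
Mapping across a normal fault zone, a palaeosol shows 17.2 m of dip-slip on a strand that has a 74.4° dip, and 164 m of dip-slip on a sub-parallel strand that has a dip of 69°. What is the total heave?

heave_A = 17.2 × cos(74.4°) = 4.625 m
heave_B = 164 × cos(69°) = 58.77 m
total = 4.625 + 58.77 = 63.4 m

63.4 m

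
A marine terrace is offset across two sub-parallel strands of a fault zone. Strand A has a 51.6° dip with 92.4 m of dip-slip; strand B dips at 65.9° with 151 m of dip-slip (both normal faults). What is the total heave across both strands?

heave_A = 92.4 × cos(51.6°) = 57.39 m
heave_B = 151 × cos(65.9°) = 61.66 m
total = 57.39 + 61.66 = 119 m

119 m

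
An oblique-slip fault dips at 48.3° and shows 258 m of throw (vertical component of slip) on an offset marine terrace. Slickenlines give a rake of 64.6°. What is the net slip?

dip-slip = throw / sin(dip) = 258 / sin(48.3°) = 345.5 m
net slip = dip-slip / sin(rake) = 345.5 / sin(64.6°) = 383 m

383 m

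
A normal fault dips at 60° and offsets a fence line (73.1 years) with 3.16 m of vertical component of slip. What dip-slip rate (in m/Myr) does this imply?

49900 m/Myr

dip-slip = throw / sin(dip) = 3.16 m / sin(60°) = 3.649 m
rate = 3.649 m / 73.1 years = 0.0499 m/yr = 49900 m/Myr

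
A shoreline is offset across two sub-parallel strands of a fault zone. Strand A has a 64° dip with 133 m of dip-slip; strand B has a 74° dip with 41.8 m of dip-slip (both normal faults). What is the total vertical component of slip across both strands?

throw_A = 133 × sin(64°) = 119.5 m
throw_B = 41.8 × sin(74°) = 40.18 m
total = 119.5 + 40.18 = 160 m

160 m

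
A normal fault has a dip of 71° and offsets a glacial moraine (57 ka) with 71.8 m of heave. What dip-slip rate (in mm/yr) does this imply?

dip-slip = heave / cos(dip) = 71.8 m / cos(71°) = 220.5 m
rate = 220.5 m / 57 ka = 0.00387 m/yr = 3.87 mm/yr

3.87 mm/yr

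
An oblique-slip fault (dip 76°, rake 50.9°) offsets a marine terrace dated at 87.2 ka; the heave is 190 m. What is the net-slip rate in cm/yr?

1.16 cm/yr

dip-slip = heave / cos(dip) = 190 / cos(76°) = 785.4 m
net slip = dip-slip / sin(rake) = 785.4 / sin(50.9°) = 1012 m
rate = 1012 m / 87.2 ka = 0.0116 m/yr = 1.16 cm/yr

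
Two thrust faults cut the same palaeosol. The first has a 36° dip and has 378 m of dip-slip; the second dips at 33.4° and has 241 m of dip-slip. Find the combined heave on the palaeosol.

heave_A = 378 × cos(36°) = 305.8 m
heave_B = 241 × cos(33.4°) = 201.2 m
total = 305.8 + 201.2 = 507 m

507 m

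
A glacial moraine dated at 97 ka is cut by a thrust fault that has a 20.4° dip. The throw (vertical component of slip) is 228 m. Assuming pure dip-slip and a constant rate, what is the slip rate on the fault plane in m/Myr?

dip-slip = throw / sin(dip) = 228 m / sin(20.4°) = 654.1 m
rate = 654.1 m / 97 ka = 0.00674 m/yr = 6740 m/Myr

6740 m/Myr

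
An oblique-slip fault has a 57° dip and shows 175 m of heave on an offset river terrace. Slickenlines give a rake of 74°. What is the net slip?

334 m

dip-slip = heave / cos(dip) = 175 / cos(57°) = 321.3 m
net slip = dip-slip / sin(rake) = 321.3 / sin(74°) = 334 m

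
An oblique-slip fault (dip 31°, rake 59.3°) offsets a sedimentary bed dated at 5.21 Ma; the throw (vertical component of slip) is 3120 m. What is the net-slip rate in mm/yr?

1.35 mm/yr

dip-slip = throw / sin(dip) = 3120 / sin(31°) = 6058 m
net slip = dip-slip / sin(rake) = 6058 / sin(59.3°) = 7045 m
rate = 7045 m / 5.21 Ma = 0.00135 m/yr = 1.35 mm/yr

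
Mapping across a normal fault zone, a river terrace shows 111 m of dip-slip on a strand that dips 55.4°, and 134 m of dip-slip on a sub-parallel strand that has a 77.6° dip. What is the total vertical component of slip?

222 m

throw_A = 111 × sin(55.4°) = 91.37 m
throw_B = 134 × sin(77.6°) = 130.9 m
total = 91.37 + 130.9 = 222 m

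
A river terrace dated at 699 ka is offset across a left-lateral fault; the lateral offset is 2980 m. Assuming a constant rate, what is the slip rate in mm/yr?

rate = 2980 m / 699 ka = 0.00426 m/yr = 4.26 mm/yr

4.26 mm/yr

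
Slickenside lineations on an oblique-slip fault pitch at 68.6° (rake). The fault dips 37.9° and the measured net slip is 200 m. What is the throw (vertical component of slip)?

dip-slip = net slip × sin(rake) = 200 m × sin(68.6°) = 186.2 m
throw = dip-slip × sin(dip) = 186.2 × sin(37.9°) = 114 m

114 m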